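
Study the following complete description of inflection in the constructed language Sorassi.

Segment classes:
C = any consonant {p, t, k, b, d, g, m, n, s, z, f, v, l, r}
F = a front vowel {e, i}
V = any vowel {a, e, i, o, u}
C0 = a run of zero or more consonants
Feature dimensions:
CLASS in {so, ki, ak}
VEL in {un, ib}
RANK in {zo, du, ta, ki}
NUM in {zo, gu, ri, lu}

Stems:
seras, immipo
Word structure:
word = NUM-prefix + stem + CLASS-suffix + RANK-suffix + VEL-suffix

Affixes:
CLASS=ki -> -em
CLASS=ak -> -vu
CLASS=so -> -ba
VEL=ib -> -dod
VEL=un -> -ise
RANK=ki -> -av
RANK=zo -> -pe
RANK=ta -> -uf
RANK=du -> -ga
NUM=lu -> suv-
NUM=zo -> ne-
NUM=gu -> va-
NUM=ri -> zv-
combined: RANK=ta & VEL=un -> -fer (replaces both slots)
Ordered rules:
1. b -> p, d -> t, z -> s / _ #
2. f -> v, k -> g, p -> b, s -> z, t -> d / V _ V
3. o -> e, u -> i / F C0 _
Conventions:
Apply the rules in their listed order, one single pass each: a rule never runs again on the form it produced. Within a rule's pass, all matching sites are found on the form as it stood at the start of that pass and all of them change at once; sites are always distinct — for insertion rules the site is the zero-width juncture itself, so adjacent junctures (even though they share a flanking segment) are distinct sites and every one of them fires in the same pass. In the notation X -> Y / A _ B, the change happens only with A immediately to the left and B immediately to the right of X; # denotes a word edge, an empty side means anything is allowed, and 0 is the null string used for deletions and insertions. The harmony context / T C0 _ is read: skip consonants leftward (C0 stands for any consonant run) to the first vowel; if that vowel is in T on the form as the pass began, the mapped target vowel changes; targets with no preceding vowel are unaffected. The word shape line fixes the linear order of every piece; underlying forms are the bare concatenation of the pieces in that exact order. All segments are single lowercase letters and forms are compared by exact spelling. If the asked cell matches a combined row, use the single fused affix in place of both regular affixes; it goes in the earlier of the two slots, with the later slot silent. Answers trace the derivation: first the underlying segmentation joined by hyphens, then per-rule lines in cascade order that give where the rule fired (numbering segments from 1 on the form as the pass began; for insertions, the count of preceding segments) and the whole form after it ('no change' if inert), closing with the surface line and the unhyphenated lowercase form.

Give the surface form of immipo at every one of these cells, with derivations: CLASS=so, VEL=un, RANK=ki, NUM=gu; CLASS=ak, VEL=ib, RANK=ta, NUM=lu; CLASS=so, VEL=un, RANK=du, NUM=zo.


cell CLASS=so, VEL=un, RANK=ki, NUM=gu:
underlying: va-immipo-ba-av-ise
1. b -> p, d -> t, z -> s / _ #: no change
2. f -> v, k -> g, p -> b, s -> z, t -> d / V _ V: fires at position(s) 7, 14: vaimmibobaavize
3. o -> e, u -> i / F C0 _: fires at position(s) 8: vaimmibebaavize
surface: vaimmibebaavize

cell CLASS=ak, VEL=ib, RANK=ta, NUM=lu:
underlying: suv-immipo-vu-uf-dod
1. b -> p, d -> t, z -> s / _ #: fires at position(s) 16: suvimmipovuufdot
2. f -> v, k -> g, p -> b, s -> z, t -> d / V _ V: fires at position(s) 8: suvimmibovuufdot
3. o -> e, u -> i / F C0 _: fires at position(s) 9: suvimmibevuufdot
surface: suvimmibevuufdot

cell CLASS=so, VEL=un, RANK=du, NUM=zo:
underlying: ne-immipo-ba-ga-ise
1. b -> p, d -> t, z -> s / _ #: no change
2. f -> v, k -> g, p -> b, s -> z, t -> d / V _ V: fires at position(s) 7, 14: neimmibobagaize
3. o -> e, u -> i / F C0 _: fires at position(s) 8: neimmibebagaize
surface: neimmibebagaize


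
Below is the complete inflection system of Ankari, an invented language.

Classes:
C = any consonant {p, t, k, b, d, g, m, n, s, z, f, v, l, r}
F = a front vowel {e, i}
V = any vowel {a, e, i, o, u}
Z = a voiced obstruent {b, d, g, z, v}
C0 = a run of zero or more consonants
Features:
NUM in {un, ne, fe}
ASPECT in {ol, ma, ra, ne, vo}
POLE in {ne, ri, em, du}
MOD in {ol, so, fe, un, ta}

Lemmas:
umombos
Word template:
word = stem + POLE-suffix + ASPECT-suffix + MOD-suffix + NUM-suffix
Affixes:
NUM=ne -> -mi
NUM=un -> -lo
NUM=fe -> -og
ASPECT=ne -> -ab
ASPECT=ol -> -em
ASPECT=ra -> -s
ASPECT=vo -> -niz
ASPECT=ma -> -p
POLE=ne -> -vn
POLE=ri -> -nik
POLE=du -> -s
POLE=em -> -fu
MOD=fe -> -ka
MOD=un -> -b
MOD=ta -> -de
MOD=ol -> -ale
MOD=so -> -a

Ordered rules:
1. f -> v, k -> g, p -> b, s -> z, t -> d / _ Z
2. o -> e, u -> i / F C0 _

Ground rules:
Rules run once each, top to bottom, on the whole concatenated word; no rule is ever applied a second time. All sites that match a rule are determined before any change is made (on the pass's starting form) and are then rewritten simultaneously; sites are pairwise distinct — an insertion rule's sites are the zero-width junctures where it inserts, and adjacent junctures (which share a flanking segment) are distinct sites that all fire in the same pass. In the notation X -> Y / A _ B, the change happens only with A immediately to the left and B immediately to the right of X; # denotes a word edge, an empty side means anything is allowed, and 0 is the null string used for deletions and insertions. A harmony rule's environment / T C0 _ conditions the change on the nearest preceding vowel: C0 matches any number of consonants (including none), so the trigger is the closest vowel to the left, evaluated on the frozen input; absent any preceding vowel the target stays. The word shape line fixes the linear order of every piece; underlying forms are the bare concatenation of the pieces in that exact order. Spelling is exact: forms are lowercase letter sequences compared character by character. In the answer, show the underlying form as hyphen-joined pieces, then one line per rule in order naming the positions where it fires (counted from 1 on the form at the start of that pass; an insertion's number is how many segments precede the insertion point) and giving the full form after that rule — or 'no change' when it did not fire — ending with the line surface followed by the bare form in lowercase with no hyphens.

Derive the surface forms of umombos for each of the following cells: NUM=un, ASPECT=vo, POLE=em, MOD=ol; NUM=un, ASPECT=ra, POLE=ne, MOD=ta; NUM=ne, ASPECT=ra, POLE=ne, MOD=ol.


cell NUM=un, ASPECT=vo, POLE=em, MOD=ol:
underlying: umombos-fu-niz-ale-lo
1. f -> v, k -> g, p -> b, s -> z, t -> d / _ Z: no change
2. o -> e, u -> i / F C0 _: fires at position(s) 17: umombosfunizalele
surface: umombosfunizalele

cell NUM=un, ASPECT=ra, POLE=ne, MOD=ta:
underlying: umombos-vn-s-de-lo
1. f -> v, k -> g, p -> b, s -> z, t -> d / _ Z: fires at position(s) 7, 10: umombozvnzdelo
2. o -> e, u -> i / F C0 _: fires at position(s) 14: umombozvnzdele
surface: umombozvnzdele

cell NUM=ne, ASPECT=ra, POLE=ne, MOD=ol:
underlying: umombos-vn-s-ale-mi
1. f -> v, k -> g, p -> b, s -> z, t -> d / _ Z: fires at position(s) 7: umombozvnsalemi
2. o -> e, u -> i / F C0 _: no change
surface: umombozvnsalemi


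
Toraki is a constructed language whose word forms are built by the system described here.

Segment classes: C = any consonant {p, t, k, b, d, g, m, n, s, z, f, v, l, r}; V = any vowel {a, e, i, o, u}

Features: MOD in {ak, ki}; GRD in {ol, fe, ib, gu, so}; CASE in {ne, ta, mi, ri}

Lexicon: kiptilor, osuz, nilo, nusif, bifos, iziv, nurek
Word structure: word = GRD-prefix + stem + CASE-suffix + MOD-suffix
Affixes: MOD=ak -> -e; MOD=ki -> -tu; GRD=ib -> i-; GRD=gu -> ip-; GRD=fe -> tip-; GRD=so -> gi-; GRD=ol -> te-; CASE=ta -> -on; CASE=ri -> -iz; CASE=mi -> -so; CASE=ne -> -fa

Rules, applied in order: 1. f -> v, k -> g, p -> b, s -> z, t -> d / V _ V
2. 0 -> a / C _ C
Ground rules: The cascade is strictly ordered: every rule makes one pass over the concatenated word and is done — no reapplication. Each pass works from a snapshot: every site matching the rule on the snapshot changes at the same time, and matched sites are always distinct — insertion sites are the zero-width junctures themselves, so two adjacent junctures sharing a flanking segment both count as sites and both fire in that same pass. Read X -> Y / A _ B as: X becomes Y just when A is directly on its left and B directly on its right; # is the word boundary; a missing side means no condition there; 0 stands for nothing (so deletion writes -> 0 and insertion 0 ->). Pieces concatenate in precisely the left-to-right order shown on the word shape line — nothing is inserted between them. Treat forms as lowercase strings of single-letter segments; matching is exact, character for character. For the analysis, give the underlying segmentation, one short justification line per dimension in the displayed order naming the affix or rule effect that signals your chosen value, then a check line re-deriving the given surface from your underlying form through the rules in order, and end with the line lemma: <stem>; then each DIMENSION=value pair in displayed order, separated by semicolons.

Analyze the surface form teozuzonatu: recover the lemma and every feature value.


underlying: te-osuz-on-tu
MOD=ki - signalled by the affix -tu
GRD=ol - signalled by the affix te-
CASE=ta - signalled by the affix -on
check: teosuzontu -> teozuzontu -> teozuzonatu
lemma: osuz; MOD=ki; GRD=ol; CASE=ta


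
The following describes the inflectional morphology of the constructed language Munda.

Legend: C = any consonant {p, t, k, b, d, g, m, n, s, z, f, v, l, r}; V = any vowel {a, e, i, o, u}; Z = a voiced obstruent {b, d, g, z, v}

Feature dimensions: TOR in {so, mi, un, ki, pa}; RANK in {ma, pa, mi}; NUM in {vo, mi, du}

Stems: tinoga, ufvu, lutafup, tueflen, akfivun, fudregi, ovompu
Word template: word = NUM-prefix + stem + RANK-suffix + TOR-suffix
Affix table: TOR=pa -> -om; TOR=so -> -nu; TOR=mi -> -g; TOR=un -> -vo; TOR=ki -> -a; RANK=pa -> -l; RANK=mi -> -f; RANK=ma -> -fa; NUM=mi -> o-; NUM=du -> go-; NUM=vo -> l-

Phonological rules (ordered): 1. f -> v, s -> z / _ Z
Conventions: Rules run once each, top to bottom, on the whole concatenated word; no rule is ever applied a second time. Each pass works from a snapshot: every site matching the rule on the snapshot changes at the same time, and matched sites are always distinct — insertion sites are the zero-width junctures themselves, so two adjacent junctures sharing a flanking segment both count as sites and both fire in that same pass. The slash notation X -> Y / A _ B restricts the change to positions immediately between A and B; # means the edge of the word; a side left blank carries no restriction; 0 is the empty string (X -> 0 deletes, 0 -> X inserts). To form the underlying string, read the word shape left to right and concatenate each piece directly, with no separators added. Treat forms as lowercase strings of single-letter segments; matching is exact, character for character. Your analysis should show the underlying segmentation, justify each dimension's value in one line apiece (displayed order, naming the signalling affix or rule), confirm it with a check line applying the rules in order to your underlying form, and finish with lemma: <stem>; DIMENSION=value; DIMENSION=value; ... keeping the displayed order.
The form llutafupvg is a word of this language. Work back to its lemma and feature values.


underlying: l-lutafup-f-g
TOR=mi - signalled by the affix -g
RANK=mi - signalled by the affix -f
NUM=vo - signalled by the affix l-
check: llutafupfg -> llutafupvg
lemma: lutafup; TOR=mi; RANK=mi; NUM=vo


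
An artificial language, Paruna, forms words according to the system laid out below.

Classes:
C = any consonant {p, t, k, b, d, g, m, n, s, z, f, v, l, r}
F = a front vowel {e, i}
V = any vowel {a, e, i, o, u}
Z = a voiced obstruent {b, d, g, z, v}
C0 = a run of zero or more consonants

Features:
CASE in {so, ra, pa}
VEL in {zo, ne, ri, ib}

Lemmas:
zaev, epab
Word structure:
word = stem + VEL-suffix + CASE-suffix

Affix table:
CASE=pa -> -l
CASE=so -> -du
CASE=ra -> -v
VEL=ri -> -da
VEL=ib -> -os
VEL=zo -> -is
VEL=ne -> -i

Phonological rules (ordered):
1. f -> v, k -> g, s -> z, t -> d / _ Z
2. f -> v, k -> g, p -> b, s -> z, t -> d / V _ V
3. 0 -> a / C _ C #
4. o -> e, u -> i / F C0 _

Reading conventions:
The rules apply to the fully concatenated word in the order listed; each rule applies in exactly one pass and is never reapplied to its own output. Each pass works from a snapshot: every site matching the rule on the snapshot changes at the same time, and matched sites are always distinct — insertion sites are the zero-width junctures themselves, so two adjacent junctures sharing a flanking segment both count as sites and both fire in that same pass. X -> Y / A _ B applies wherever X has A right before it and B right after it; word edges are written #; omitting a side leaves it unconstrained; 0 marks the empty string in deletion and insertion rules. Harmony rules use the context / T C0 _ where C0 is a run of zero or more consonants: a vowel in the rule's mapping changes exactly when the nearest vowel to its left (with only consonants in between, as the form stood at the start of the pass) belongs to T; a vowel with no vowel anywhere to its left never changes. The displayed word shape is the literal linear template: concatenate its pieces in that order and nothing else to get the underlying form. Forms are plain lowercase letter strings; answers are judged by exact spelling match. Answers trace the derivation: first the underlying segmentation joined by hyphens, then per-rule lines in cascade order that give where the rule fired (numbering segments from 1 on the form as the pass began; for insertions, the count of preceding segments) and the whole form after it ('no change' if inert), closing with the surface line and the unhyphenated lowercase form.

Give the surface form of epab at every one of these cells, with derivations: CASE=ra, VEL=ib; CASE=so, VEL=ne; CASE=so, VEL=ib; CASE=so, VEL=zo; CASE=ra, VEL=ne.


cell CASE=ra, VEL=ib:
underlying: epab-os-v
1. f -> v, k -> g, s -> z, t -> d / _ Z: fires at position(s) 6: epabozv
2. f -> v, k -> g, p -> b, s -> z, t -> d / V _ V: fires at position(s) 2: ebabozv
3. 0 -> a / C _ C #: inserts after position(s) 6: ebabozav
4. o -> e, u -> i / F C0 _: no change
surface: ebabozav

cell CASE=so, VEL=ne:
underlying: epab-i-du
1. f -> v, k -> g, s -> z, t -> d / _ Z: no change
2. f -> v, k -> g, p -> b, s -> z, t -> d / V _ V: fires at position(s) 2: ebabidu
3. 0 -> a / C _ C #: no change
4. o -> e, u -> i / F C0 _: fires at position(s) 7: ebabidi
surface: ebabidi

cell CASE=so, VEL=ib:
underlying: epab-os-du
1. f -> v, k -> g, s -> z, t -> d / _ Z: fires at position(s) 6: epabozdu
2. f -> v, k -> g, p -> b, s -> z, t -> d / V _ V: fires at position(s) 2: ebabozdu
3. 0 -> a / C _ C #: no change
4. o -> e, u -> i / F C0 _: no change
surface: ebabozdu

cell CASE=so, VEL=zo:
underlying: epab-is-du
1. f -> v, k -> g, s -> z, t -> d / _ Z: fires at position(s) 6: epabizdu
2. f -> v, k -> g, p -> b, s -> z, t -> d / V _ V: fires at position(s) 2: ebabizdu
3. 0 -> a / C _ C #: no change
4. o -> e, u -> i / F C0 _: fires at position(s) 8: ebabizdi
surface: ebabizdi

cell CASE=ra, VEL=ne:
underlying: epab-i-v
1. f -> v, k -> g, s -> z, t -> d / _ Z: no change
2. f -> v, k -> g, p -> b, s -> z, t -> d / V _ V: fires at position(s) 2: ebabiv
3. 0 -> a / C _ C #: no change
4. o -> e, u -> i / F C0 _: no change
surface: ebabiv


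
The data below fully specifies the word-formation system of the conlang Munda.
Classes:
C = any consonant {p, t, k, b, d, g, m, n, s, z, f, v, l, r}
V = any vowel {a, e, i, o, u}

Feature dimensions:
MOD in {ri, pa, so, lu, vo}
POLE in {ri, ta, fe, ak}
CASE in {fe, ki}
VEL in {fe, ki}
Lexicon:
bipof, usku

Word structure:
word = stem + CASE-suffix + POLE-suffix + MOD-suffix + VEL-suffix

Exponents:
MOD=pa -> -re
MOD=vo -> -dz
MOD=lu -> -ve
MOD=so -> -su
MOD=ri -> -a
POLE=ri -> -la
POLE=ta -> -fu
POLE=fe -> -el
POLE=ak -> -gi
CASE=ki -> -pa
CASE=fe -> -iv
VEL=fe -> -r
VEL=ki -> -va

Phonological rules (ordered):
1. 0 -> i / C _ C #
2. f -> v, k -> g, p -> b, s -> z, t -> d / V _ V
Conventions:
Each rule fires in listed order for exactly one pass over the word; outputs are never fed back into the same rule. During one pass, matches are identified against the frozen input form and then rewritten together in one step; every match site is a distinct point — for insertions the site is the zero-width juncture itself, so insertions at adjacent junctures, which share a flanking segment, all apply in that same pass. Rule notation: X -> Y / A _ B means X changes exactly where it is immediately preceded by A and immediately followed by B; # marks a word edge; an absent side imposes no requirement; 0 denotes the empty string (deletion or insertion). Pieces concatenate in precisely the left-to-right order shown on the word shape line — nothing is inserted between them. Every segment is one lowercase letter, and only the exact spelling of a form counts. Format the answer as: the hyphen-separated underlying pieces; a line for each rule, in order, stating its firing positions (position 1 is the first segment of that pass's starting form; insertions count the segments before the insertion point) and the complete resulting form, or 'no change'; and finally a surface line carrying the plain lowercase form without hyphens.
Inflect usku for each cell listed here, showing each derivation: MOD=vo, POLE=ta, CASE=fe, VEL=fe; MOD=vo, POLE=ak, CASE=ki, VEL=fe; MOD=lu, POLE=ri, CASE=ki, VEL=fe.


cell MOD=vo, POLE=ta, CASE=fe, VEL=fe:
underlying: usku-iv-fu-dz-r
1. 0 -> i / C _ C #: inserts after position(s) 10: uskuivfudzir
2. f -> v, k -> g, p -> b, s -> z, t -> d / V _ V: no change
surface: uskuivfudzir

cell MOD=vo, POLE=ak, CASE=ki, VEL=fe:
underlying: usku-pa-gi-dz-r
1. 0 -> i / C _ C #: inserts after position(s) 10: uskupagidzir
2. f -> v, k -> g, p -> b, s -> z, t -> d / V _ V: fires at position(s) 5: uskubagidzir
surface: uskubagidzir

cell MOD=lu, POLE=ri, CASE=ki, VEL=fe:
underlying: usku-pa-la-ve-r
1. 0 -> i / C _ C #: no change
2. f -> v, k -> g, p -> b, s -> z, t -> d / V _ V: fires at position(s) 5: uskubalaver
surface: uskubalaver


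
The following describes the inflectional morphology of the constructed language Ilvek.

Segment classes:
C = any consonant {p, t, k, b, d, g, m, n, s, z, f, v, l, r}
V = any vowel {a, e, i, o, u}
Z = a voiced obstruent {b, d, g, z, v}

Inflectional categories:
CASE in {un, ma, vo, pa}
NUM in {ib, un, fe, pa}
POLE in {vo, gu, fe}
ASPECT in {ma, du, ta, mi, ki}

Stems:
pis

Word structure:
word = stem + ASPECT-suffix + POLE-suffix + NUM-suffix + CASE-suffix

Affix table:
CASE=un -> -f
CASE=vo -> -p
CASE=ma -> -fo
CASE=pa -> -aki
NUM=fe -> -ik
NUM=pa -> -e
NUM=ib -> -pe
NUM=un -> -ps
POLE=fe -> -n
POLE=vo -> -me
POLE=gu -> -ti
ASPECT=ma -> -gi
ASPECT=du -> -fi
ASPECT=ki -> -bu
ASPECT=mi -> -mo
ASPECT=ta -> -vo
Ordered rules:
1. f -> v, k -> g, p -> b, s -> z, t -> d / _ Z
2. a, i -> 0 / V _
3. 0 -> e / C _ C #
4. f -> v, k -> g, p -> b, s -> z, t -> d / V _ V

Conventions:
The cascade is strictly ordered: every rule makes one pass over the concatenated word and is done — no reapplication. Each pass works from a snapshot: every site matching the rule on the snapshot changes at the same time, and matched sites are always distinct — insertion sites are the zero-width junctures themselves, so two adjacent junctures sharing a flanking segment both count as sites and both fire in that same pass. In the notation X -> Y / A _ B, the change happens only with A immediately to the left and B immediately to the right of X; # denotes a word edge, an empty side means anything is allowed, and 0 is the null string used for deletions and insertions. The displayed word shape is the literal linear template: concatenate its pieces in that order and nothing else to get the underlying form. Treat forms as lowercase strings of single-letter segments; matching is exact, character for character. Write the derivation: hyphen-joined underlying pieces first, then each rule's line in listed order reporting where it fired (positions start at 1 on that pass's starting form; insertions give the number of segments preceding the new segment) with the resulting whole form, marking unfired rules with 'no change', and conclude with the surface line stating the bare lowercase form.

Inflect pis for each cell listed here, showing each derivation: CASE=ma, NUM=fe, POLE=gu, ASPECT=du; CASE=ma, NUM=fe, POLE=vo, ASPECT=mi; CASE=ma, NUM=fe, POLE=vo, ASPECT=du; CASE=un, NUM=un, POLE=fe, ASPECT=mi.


cell CASE=ma, NUM=fe, POLE=gu, ASPECT=du:
underlying: pis-fi-ti-ik-fo
1. f -> v, k -> g, p -> b, s -> z, t -> d / _ Z: no change
2. a, i -> 0 / V _: fires at position(s) 8: pisfitikfo
3. 0 -> e / C _ C #: no change
4. f -> v, k -> g, p -> b, s -> z, t -> d / V _ V: fires at position(s) 6: pisfidikfo
surface: pisfidikfo

cell CASE=ma, NUM=fe, POLE=vo, ASPECT=mi:
underlying: pis-mo-me-ik-fo
1. f -> v, k -> g, p -> b, s -> z, t -> d / _ Z: no change
2. a, i -> 0 / V _: fires at position(s) 8: pismomekfo
3. 0 -> e / C _ C #: no change
4. f -> v, k -> g, p -> b, s -> z, t -> d / V _ V: no change
surface: pismomekfo

cell CASE=ma, NUM=fe, POLE=vo, ASPECT=du:
underlying: pis-fi-me-ik-fo
1. f -> v, k -> g, p -> b, s -> z, t -> d / _ Z: no change
2. a, i -> 0 / V _: fires at position(s) 8: pisfimekfo
3. 0 -> e / C _ C #: no change
4. f -> v, k -> g, p -> b, s -> z, t -> d / V _ V: no change
surface: pisfimekfo

cell CASE=un, NUM=un, POLE=fe, ASPECT=mi:
underlying: pis-mo-n-ps-f
1. f -> v, k -> g, p -> b, s -> z, t -> d / _ Z: no change
2. a, i -> 0 / V _: no change
3. 0 -> e / C _ C #: inserts after position(s) 8: pismonpsef
4. f -> v, k -> g, p -> b, s -> z, t -> d / V _ V: no change
surface: pismonpsef


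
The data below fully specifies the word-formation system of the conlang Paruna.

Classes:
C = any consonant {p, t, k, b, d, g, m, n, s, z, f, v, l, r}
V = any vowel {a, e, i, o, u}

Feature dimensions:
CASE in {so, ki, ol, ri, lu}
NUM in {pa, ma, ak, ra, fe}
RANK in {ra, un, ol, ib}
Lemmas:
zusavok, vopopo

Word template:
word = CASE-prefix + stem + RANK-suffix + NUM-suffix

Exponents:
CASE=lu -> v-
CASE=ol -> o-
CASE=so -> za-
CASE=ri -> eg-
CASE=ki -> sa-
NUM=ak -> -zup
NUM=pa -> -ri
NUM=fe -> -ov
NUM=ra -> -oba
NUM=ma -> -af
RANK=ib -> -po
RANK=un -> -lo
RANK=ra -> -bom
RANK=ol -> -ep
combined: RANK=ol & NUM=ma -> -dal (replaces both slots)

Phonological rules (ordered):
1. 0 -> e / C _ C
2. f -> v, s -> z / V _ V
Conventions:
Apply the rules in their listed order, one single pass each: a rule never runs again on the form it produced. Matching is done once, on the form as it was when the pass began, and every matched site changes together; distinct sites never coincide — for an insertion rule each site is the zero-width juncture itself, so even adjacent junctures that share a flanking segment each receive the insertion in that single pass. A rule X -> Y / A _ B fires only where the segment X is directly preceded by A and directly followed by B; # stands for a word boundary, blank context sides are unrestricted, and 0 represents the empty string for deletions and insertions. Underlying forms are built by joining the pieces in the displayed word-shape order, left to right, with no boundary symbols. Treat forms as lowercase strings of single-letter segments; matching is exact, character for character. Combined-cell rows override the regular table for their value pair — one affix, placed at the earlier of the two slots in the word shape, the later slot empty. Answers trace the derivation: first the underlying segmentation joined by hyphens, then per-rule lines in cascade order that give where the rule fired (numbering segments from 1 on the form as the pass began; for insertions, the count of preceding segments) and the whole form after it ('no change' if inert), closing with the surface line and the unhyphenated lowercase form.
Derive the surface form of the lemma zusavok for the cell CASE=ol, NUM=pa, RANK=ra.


underlying: o-zusavok-bom-ri
1. 0 -> e / C _ C: inserts after position(s) 8, 11: ozusavokebomeri
2. f -> v, s -> z / V _ V: fires at position(s) 4: ozuzavokebomeri
surface: ozuzavokebomeri


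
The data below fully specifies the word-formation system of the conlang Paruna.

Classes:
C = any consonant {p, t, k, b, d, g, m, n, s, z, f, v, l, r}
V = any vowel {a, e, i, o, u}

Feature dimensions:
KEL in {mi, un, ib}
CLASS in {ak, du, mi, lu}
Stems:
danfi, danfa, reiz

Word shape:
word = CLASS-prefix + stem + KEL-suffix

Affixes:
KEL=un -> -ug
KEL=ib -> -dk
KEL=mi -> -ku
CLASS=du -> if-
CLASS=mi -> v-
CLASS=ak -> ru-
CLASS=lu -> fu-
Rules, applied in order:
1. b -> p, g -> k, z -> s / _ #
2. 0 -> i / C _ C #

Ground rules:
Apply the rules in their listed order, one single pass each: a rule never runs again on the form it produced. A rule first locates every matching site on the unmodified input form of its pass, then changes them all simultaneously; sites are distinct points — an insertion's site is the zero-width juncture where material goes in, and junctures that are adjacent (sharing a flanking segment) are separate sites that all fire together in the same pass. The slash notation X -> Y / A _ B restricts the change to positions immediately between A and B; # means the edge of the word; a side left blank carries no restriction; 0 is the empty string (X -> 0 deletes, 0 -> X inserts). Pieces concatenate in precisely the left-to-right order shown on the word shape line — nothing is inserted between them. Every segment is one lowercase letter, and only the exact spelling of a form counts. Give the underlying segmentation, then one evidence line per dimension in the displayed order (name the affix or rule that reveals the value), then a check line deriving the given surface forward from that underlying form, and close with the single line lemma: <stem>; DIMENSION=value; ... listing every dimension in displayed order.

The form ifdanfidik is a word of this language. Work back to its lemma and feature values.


underlying: if-danfi-dk
KEL=ib - signalled by the affix -dk
CLASS=du - signalled by the affix if-
check: ifdanfidk -> ifdanfidk -> ifdanfidik
lemma: danfi; KEL=ib; CLASS=du


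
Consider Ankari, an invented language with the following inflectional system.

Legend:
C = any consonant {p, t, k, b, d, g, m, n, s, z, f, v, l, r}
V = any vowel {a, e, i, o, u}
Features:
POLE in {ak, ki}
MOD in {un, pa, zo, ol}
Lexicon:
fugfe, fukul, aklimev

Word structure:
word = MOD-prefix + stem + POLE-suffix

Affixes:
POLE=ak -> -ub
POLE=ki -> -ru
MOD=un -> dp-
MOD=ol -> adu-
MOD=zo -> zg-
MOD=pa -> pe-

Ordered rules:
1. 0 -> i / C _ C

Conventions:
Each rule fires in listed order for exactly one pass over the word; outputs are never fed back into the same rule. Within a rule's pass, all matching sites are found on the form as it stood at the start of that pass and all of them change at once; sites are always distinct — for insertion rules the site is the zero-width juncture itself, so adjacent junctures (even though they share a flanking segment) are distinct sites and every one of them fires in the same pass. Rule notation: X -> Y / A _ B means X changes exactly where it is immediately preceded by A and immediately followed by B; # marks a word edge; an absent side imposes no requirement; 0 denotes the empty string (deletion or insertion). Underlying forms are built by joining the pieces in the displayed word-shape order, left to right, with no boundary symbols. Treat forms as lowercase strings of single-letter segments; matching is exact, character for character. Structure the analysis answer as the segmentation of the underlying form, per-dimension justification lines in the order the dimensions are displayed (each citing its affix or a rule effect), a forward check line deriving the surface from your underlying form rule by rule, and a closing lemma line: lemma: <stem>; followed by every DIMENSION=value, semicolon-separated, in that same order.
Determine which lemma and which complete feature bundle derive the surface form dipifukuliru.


underlying: dp-fukul-ru
POLE=ki - signalled by the affix -ru
MOD=un - signalled by the affix dp-
check: dpfukulru -> dipifukuliru
lemma: fukul; POLE=ki; MOD=un


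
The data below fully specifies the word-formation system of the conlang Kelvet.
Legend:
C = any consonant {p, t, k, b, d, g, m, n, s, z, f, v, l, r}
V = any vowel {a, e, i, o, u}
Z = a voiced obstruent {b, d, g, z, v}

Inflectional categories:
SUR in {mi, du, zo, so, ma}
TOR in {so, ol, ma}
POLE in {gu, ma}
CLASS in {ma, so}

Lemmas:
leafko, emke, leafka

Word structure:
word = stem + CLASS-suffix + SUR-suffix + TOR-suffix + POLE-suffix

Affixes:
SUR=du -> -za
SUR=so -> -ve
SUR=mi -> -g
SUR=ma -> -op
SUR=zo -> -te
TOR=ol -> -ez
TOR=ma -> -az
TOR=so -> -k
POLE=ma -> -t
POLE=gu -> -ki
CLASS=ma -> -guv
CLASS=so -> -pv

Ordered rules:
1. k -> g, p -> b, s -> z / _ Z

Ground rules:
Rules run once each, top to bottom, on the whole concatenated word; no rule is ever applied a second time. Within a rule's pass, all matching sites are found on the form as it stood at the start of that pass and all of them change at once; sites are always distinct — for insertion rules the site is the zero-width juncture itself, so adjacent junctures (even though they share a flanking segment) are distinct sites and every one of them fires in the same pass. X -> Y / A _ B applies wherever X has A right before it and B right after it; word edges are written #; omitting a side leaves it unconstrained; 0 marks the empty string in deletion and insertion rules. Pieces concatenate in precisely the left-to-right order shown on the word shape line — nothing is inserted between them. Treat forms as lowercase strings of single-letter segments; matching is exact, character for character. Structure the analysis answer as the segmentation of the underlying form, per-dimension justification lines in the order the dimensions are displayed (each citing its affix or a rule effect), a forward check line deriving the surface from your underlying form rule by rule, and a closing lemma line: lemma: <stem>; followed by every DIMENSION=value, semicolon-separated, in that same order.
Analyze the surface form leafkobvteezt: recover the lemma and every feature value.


underlying: leafko-pv-te-ez-t
SUR=zo - signalled by the affix -te
TOR=ol - signalled by the affix -ez
POLE=ma - signalled by the affix -t
CLASS=so - signalled by the affix -pv
check: leafkopvteezt -> leafkobvteezt
lemma: leafko; SUR=zo; TOR=ol; POLE=ma; CLASS=so


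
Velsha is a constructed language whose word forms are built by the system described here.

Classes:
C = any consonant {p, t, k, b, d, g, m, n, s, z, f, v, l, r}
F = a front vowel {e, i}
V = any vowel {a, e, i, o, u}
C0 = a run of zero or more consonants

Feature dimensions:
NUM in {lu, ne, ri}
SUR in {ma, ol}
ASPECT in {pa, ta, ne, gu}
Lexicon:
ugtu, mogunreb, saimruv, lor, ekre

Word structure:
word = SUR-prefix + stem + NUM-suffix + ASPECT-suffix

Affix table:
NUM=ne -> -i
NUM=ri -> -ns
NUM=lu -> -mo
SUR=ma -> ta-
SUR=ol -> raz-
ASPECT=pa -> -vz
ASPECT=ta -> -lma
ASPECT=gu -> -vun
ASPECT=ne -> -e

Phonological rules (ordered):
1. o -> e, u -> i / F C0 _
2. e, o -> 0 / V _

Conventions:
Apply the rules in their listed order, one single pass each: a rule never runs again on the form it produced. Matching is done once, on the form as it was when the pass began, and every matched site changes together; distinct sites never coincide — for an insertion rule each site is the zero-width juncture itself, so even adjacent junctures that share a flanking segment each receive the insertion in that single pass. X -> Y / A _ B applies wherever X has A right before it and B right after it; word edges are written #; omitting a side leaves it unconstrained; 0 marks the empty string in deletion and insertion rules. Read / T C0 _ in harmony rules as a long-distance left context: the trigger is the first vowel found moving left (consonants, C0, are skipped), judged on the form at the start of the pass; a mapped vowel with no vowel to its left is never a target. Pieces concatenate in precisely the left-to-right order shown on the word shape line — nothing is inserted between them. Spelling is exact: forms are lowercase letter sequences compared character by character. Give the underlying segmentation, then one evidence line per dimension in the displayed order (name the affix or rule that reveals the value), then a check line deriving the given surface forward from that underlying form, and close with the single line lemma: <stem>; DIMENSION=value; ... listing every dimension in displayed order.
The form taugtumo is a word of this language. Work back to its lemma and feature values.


underlying: ta-ugtu-mo-e
NUM=lu - signalled by the affix -mo
SUR=ma - signalled by the affix ta-
ASPECT=ne - signalled by the affix -e
check: taugtumoe -> taugtumoe -> taugtumo
lemma: ugtu; NUM=lu; SUR=ma; ASPECT=ne


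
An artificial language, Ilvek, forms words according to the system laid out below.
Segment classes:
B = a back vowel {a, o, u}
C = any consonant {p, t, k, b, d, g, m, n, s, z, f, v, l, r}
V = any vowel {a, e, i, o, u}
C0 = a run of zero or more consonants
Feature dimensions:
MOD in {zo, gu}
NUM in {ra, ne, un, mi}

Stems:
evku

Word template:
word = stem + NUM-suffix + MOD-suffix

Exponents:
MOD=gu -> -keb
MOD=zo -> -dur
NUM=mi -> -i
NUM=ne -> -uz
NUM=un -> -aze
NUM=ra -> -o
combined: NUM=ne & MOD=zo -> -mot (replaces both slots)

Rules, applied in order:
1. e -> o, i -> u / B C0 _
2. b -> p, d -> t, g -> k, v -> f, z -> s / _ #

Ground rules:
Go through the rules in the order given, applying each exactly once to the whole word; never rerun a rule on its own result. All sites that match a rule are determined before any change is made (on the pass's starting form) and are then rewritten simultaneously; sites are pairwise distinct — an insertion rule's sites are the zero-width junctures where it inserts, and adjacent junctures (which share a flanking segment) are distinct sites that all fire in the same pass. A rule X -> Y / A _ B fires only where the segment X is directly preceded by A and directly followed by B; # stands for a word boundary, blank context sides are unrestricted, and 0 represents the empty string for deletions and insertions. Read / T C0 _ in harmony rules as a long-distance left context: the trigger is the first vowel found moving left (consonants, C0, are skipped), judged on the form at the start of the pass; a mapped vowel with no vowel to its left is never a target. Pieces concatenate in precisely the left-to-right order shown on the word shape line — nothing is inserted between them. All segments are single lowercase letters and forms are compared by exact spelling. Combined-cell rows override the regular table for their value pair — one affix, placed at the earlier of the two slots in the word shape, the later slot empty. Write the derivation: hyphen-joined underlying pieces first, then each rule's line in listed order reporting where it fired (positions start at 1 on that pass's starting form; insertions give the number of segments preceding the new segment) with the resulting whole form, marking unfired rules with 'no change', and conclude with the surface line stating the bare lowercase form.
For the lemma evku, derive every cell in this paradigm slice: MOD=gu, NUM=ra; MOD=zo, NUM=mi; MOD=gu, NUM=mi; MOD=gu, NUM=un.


cell MOD=gu, NUM=ra:
underlying: evku-o-keb
1. e -> o, i -> u / B C0 _: fires at position(s) 7: evkuokob
2. b -> p, d -> t, g -> k, v -> f, z -> s / _ #: fires at position(s) 8: evkuokop
surface: evkuokop

cell MOD=zo, NUM=mi:
underlying: evku-i-dur
1. e -> o, i -> u / B C0 _: fires at position(s) 5: evkuudur
2. b -> p, d -> t, g -> k, v -> f, z -> s / _ #: no change
surface: evkuudur

cell MOD=gu, NUM=mi:
underlying: evku-i-keb
1. e -> o, i -> u / B C0 _: fires at position(s) 5: evkuukeb
2. b -> p, d -> t, g -> k, v -> f, z -> s / _ #: fires at position(s) 8: evkuukep
surface: evkuukep

cell MOD=gu, NUM=un:
underlying: evku-aze-keb
1. e -> o, i -> u / B C0 _: fires at position(s) 7: evkuazokeb
2. b -> p, d -> t, g -> k, v -> f, z -> s / _ #: fires at position(s) 10: evkuazokep
surface: evkuazokep


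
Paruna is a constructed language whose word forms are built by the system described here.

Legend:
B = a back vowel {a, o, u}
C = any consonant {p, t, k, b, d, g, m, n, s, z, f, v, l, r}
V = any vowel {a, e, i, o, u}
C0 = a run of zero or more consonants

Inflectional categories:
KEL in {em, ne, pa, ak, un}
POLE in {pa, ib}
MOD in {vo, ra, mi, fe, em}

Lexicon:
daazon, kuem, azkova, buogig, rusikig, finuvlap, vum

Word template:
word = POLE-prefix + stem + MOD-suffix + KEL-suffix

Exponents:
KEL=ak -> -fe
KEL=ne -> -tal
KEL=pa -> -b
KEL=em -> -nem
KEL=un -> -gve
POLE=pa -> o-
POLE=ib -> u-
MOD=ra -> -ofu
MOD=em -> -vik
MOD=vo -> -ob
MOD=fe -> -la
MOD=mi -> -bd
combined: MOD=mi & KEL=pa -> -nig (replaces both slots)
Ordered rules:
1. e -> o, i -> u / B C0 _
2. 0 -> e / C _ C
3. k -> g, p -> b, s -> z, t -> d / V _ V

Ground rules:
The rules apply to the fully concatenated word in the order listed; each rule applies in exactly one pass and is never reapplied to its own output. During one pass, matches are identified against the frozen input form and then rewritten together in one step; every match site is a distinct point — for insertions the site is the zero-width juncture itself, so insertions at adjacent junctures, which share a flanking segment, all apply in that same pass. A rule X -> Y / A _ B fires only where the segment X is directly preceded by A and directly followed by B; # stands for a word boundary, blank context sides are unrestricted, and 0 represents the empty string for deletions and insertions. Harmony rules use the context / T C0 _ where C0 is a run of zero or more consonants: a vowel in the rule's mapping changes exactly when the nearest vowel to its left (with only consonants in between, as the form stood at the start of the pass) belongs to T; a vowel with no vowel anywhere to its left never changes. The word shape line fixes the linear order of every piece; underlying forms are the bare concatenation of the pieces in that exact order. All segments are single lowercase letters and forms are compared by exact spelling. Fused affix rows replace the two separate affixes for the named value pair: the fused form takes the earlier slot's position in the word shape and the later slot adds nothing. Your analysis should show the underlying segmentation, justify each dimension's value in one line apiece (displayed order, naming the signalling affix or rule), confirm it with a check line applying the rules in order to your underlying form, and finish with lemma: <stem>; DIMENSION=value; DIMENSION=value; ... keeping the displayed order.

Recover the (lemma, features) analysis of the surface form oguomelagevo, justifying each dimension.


underlying: o-kuem-la-gve
KEL=un - signalled by the affix -gve
POLE=pa - signalled by the affix o-
MOD=fe - signalled by the affix -la
check: okuemlagve -> okuomlagvo -> okuomelagevo -> oguomelagevo
lemma: kuem; KEL=un; POLE=pa; MOD=fe


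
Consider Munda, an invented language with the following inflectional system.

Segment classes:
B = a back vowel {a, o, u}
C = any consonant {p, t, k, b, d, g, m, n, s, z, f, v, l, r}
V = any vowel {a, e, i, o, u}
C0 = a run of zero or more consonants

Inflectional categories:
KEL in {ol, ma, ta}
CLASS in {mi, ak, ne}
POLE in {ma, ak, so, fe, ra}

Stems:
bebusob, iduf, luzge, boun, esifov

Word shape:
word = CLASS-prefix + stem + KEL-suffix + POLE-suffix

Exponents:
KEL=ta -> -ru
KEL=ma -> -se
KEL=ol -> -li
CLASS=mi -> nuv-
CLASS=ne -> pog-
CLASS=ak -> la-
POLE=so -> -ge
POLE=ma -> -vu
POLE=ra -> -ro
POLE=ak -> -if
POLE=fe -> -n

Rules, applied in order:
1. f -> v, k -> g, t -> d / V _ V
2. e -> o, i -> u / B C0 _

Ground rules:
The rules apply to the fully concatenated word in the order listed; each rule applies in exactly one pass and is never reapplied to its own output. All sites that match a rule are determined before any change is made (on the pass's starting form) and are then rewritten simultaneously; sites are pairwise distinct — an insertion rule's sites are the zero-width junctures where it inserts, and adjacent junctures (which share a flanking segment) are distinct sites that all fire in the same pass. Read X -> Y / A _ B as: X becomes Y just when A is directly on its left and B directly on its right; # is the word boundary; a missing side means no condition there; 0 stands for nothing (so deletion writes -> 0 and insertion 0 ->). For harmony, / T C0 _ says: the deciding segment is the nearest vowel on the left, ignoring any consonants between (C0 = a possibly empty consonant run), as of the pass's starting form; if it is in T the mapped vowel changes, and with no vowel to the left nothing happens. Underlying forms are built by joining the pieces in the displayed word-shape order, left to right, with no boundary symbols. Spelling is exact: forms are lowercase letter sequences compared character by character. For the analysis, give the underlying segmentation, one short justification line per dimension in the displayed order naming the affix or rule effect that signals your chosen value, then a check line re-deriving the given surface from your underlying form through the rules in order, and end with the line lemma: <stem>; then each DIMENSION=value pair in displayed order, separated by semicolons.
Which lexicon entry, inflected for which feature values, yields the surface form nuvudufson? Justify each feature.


underlying: nuv-iduf-se-n
KEL=ma - signalled by the affix -se
CLASS=mi - signalled by the affix nuv-
POLE=fe - signalled by the affix -n
check: nuvidufsen -> nuvidufsen -> nuvudufson
lemma: iduf; KEL=ma; CLASS=mi; POLE=fe
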